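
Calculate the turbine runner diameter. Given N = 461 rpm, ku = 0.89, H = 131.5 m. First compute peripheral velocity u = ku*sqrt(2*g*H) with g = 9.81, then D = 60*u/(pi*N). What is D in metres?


u = 0.89 * sqrt(2*9.81*131.5) = 45.2067 m/s
D = 60 * 45.2067 / (pi * 461) = 1.8728 m


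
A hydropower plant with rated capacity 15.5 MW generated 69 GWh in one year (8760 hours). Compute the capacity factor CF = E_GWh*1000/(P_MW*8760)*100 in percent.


CF = 69 * 1000 / (15.5 * 8760) * 100 = 50.8175 %


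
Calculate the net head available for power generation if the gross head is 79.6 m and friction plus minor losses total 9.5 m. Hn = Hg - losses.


Hn = 79.6 - 9.5 = 70.1000 m


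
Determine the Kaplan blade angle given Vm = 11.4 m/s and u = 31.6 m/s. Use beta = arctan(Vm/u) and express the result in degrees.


beta = arctan(11.4 / 31.6) = 19.8374 degrees


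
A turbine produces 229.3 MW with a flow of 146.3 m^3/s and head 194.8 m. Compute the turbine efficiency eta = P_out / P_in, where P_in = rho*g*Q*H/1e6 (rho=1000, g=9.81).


P_in = 1000 * 9.81 * 146.3 * 194.8 / 1e6 = 279.5775 MW
eta = 229.3 / 279.5775 = 0.8202


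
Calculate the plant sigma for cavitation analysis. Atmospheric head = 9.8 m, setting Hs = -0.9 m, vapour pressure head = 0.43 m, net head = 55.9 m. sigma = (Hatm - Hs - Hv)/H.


sigma = (9.8 - (-0.9) - 0.43) / 55.9 = 0.1837


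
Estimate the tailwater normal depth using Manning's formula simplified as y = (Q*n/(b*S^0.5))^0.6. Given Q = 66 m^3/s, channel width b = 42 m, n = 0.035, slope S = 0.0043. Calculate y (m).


y = (66 * 0.035 / (42 * 0.0043^0.5))^0.6 = 0.8999 m


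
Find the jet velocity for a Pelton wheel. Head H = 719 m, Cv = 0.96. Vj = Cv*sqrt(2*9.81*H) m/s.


Vj = 0.96 * sqrt(2*9.81*719) = 114.0211 m/s


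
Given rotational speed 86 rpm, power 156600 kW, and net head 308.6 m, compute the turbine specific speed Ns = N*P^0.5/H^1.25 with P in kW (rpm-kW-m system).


Ns = 86 * 156600^0.5 / 308.6^1.25 = 26.3117


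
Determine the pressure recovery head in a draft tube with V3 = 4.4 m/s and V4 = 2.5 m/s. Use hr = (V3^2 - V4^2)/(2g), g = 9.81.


hr = (4.4^2 - 2.5^2) / (2*9.81) = 0.6682 m


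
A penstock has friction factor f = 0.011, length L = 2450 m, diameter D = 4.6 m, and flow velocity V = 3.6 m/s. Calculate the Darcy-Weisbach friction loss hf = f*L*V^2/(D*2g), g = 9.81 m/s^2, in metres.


hf = 0.011 * 2450 * 3.6^2 / (4.6 * 2 * 9.81) = 3.8700 m


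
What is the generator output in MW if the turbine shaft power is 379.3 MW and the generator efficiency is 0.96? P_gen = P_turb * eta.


P_gen = 379.3 * 0.96 = 364.1280 MW


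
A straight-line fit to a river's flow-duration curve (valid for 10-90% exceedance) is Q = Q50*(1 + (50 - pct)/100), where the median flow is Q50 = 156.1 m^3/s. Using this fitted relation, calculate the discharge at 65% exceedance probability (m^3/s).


Q = 156.1 * (1 + (50 - 65)/100) = 132.6850 m^3/s


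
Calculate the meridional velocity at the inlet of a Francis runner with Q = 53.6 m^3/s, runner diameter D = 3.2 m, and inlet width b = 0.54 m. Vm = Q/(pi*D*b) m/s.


Vm = 53.6 / (pi * 3.2 * 0.54) = 9.8735 m/s


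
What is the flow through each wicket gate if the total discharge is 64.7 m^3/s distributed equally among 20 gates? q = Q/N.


q = 64.7 / 20 = 3.2350 m^3/s


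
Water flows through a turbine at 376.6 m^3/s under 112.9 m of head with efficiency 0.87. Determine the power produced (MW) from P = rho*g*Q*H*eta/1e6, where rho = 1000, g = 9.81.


P = 1000 * 9.81 * 376.6 * 112.9 * 0.87 / 1e6 = 362.8796 MW


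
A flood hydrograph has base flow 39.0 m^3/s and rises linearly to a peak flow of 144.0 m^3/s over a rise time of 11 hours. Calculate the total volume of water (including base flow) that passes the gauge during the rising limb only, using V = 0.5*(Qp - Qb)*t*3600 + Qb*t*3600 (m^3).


V = 0.5*(144.0 - 39.0)*11*3600 + 39.0*11*3600 = 3.6234e+06 m^3


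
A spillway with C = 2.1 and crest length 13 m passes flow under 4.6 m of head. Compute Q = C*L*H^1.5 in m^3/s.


Q = 2.1 * 13 * 4.6^1.5 = 269.3391 m^3/s


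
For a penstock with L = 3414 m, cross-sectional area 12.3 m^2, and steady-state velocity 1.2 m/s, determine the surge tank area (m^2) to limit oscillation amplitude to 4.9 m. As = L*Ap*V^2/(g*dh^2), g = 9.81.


As = 3414 * 12.3 * 1.2^2 / (9.81 * 4.9^2) = 256.7261 m^2


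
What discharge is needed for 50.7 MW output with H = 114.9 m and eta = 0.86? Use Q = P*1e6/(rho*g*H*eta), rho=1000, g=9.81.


Q = 50.7 * 1e6 / (1000 * 9.81 * 114.9 * 0.86) = 52.3023 m^3/s


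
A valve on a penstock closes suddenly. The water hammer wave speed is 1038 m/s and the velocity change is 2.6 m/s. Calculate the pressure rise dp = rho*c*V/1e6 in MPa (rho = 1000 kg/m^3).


dp = 1000 * 1038 * 2.6 / 1e6 = 2.6988 MPa


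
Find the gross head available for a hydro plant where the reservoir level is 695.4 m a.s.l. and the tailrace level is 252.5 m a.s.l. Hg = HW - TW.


Hg = 695.4 - 252.5 = 442.9000 m


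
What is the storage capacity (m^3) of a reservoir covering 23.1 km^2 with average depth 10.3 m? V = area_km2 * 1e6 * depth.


V = 23.1 * 1e6 * 10.3 = 2.3793e+08 m^3


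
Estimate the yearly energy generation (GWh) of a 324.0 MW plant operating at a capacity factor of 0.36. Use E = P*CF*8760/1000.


E = 324.0 * 0.36 * 8760 / 1000 = 1021.7664 GWh


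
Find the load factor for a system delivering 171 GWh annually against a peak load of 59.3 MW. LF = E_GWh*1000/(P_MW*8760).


LF = 171 * 1000 / (59.3 * 8760) = 0.3292


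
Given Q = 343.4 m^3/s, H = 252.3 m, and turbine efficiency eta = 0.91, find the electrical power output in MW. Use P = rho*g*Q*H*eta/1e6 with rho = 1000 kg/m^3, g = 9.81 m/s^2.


P = 1000 * 9.81 * 343.4 * 252.3 * 0.91 / 1e6 = 773.4423 MW


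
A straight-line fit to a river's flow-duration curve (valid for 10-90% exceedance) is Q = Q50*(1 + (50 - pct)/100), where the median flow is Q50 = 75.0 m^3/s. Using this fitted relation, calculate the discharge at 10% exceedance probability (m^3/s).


Q = 75.0 * (1 + (50 - 10)/100) = 105.0000 m^3/s


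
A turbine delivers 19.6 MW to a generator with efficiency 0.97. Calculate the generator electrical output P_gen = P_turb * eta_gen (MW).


P_gen = 19.6 * 0.97 = 19.0120 MW


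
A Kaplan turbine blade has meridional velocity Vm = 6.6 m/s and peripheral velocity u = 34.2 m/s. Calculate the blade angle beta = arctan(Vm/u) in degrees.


beta = arctan(6.6 / 34.2) = 10.9228 degrees


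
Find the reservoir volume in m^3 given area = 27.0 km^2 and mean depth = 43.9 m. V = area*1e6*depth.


V = 27.0 * 1e6 * 43.9 = 1.1853e+09 m^3


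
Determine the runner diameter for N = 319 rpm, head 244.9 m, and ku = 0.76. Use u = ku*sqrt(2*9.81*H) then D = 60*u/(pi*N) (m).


u = 0.76 * sqrt(2*9.81*244.9) = 52.6814 m/s
D = 60 * 52.6814 / (pi * 319) = 3.1540 m


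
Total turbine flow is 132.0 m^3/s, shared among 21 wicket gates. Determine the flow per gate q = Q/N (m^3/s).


q = 132.0 / 21 = 6.2857 m^3/s


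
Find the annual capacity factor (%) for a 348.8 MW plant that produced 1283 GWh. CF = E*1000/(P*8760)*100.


CF = 1283 * 1000 / (348.8 * 8760) * 100 = 41.9900 %


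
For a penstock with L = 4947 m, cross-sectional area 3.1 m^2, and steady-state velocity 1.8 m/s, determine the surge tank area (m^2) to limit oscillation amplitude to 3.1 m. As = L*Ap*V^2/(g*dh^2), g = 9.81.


As = 4947 * 3.1 * 1.8^2 / (9.81 * 3.1^2) = 527.0553 m^2


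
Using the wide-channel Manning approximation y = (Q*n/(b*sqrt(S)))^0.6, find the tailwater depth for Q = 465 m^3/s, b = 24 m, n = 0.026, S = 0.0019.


y = (465 * 0.026 / (24 * 0.0019^0.5))^0.6 = 4.3421 m


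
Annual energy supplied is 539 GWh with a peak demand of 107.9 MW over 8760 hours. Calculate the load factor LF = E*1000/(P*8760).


LF = 539 * 1000 / (107.9 * 8760) = 0.5702


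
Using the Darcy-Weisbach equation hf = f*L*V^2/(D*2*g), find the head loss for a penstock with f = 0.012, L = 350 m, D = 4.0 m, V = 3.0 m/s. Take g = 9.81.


hf = 0.012 * 350 * 3.0^2 / (4.0 * 2 * 9.81) = 0.4817 m


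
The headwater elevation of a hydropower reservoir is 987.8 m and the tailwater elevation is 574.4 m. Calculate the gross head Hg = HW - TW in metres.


Hg = 987.8 - 574.4 = 413.4000 m


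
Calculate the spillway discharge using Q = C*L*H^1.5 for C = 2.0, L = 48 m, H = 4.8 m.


Q = 2.0 * 48 * 4.8^1.5 = 1009.5622 m^3/s


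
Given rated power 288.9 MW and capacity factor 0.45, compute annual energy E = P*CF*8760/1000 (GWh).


E = 288.9 * 0.45 * 8760 / 1000 = 1138.8438 GWh


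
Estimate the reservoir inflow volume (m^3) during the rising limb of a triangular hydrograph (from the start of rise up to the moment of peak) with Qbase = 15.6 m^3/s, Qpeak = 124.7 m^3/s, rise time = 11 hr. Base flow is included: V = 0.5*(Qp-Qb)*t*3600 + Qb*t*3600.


V = 0.5*(124.7 - 15.6)*11*3600 + 15.6*11*3600 = 2.7779e+06 m^3


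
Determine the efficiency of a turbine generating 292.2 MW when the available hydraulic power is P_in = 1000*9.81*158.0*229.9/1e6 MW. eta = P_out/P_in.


P_in = 1000 * 9.81 * 158.0 * 229.9 / 1e6 = 356.3404 MW
eta = 292.2 / 356.3404 = 0.8200


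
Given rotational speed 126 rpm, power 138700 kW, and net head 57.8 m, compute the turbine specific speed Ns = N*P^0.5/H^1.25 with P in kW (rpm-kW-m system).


Ns = 126 * 138700^0.5 / 57.8^1.25 = 294.4415


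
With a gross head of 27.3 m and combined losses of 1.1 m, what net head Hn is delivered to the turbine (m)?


Hn = 27.3 - 1.1 = 26.2000 m


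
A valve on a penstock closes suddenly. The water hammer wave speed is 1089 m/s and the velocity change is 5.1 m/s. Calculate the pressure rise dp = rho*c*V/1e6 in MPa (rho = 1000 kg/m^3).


dp = 1000 * 1089 * 5.1 / 1e6 = 5.5539 MPa


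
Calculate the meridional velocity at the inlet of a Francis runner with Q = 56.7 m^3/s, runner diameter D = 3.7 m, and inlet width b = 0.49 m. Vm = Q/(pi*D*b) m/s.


Vm = 56.7 / (pi * 3.7 * 0.49) = 9.9549 m/s


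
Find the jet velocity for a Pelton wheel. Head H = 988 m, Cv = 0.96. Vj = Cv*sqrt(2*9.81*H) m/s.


Vj = 0.96 * sqrt(2*9.81*988) = 133.6593 m/s


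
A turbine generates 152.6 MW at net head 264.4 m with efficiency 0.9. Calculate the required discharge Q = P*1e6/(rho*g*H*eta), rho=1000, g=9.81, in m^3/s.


Q = 152.6 * 1e6 / (1000 * 9.81 * 264.4 * 0.9) = 65.3705 m^3/s


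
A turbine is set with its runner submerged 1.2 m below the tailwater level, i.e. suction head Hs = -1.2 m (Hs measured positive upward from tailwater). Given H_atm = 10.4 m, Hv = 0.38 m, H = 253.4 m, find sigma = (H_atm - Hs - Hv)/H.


sigma = (10.4 - (-1.2) - 0.38) / 253.4 = 0.0443


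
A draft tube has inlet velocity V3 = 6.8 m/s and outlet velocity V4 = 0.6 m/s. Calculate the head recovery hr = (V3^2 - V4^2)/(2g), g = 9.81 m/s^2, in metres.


hr = (6.8^2 - 0.6^2) / (2*9.81) = 2.3384 m


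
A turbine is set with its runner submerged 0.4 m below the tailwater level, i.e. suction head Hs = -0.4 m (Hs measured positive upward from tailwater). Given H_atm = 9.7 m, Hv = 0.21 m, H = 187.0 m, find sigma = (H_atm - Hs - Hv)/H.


sigma = (9.7 - (-0.4) - 0.21) / 187.0 = 0.0529


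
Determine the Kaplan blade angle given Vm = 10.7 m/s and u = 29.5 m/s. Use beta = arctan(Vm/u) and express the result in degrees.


beta = arctan(10.7 / 29.5) = 19.9363 degrees


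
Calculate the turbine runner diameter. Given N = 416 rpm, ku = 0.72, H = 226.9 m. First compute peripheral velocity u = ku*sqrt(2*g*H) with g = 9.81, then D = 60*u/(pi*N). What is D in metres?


u = 0.72 * sqrt(2*9.81*226.9) = 48.0396 m/s
D = 60 * 48.0396 / (pi * 416) = 2.2055 m


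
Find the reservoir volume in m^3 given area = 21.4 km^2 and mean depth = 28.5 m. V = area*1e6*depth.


V = 21.4 * 1e6 * 28.5 = 6.0990e+08 m^3


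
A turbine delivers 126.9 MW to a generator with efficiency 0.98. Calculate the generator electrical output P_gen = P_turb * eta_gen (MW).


P_gen = 126.9 * 0.98 = 124.3620 MW


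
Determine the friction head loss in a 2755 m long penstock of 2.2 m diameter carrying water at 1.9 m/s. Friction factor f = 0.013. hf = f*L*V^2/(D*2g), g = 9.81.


hf = 0.013 * 2755 * 1.9^2 / (2.2 * 2 * 9.81) = 2.9954 m


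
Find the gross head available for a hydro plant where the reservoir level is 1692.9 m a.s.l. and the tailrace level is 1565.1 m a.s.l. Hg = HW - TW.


Hg = 1692.9 - 1565.1 = 127.8000 m


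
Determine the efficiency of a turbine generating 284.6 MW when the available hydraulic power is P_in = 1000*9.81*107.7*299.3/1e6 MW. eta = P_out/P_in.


P_in = 1000 * 9.81 * 107.7 * 299.3 / 1e6 = 316.2215 MW
eta = 284.6 / 316.2215 = 0.9000


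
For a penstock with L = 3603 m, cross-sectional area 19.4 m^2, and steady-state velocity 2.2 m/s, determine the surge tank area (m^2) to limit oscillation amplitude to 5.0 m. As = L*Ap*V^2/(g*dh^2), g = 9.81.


As = 3603 * 19.4 * 2.2^2 / (9.81 * 5.0^2) = 1379.4385 m^2


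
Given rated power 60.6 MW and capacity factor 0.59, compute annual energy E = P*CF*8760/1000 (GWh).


E = 60.6 * 0.59 * 8760 / 1000 = 313.2050 GWh


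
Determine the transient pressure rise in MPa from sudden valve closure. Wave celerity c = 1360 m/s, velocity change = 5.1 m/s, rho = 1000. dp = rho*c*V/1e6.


dp = 1000 * 1360 * 5.1 / 1e6 = 6.9360 MPa


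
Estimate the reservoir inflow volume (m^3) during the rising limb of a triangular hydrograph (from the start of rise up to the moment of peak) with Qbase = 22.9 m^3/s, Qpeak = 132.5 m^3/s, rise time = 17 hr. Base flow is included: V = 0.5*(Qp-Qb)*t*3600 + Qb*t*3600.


V = 0.5*(132.5 - 22.9)*17*3600 + 22.9*17*3600 = 4.7552e+06 m^3


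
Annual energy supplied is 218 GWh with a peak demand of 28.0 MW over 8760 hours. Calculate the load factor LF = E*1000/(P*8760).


LF = 218 * 1000 / (28.0 * 8760) = 0.8888


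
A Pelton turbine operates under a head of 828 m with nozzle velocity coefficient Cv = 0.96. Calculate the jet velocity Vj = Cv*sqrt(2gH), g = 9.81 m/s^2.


Vj = 0.96 * sqrt(2*9.81*828) = 122.3590 m/s


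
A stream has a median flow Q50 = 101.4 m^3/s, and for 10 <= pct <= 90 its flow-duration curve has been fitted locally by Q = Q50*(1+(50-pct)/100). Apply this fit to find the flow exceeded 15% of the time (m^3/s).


Q = 101.4 * (1 + (50 - 15)/100) = 136.8900 m^3/s


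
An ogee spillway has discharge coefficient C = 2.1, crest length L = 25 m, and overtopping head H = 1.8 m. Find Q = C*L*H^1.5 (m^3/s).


Q = 2.1 * 25 * 1.8^1.5 = 126.7851 m^3/s


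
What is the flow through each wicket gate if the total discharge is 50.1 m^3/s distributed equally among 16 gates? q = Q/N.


q = 50.1 / 16 = 3.1313 m^3/s


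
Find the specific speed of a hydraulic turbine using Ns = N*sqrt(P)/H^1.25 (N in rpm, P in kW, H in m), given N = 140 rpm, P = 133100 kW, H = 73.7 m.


Ns = 140 * 133100^0.5 / 73.7^1.25 = 236.5281


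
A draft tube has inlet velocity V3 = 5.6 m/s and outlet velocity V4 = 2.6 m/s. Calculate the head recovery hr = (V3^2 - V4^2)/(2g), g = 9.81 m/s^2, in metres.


hr = (5.6^2 - 2.6^2) / (2*9.81) = 1.2538 m


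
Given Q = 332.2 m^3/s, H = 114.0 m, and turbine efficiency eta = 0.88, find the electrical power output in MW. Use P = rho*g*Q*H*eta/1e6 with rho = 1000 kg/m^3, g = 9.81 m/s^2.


P = 1000 * 9.81 * 332.2 * 114.0 * 0.88 / 1e6 = 326.9310 MW


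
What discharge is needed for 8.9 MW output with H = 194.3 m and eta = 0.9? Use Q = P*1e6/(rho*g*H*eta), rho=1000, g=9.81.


Q = 8.9 * 1e6 / (1000 * 9.81 * 194.3 * 0.9) = 5.1881 m^3/s


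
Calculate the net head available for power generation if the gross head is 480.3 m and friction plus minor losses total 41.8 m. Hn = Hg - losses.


Hn = 480.3 - 41.8 = 438.5000 m


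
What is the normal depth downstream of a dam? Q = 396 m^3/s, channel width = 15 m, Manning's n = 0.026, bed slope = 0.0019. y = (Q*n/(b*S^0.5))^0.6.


y = (396 * 0.026 / (15 * 0.0019^0.5))^0.6 = 5.2278 m


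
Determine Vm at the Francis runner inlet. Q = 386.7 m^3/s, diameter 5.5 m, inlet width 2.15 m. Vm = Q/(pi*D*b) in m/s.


Vm = 386.7 / (pi * 5.5 * 2.15) = 10.4093 m/s


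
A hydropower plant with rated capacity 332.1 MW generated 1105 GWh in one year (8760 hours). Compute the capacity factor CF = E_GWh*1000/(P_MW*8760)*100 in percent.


CF = 1105 * 1000 / (332.1 * 8760) * 100 = 37.9830 %


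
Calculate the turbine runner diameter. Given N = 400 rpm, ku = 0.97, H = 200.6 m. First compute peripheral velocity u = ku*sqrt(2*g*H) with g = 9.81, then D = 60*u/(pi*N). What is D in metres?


u = 0.97 * sqrt(2*9.81*200.6) = 60.8537 m/s
D = 60 * 60.8537 / (pi * 400) = 2.9055 m


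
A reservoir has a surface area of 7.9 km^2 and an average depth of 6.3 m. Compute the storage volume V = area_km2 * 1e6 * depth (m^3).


V = 7.9 * 1e6 * 6.3 = 4.9770e+07 m^3


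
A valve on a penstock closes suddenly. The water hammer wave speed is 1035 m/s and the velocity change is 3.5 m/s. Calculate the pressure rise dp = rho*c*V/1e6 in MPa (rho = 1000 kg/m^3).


dp = 1000 * 1035 * 3.5 / 1e6 = 3.6225 MPa


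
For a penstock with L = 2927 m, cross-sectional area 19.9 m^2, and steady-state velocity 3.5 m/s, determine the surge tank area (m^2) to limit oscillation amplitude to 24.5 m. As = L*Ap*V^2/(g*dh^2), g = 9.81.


As = 2927 * 19.9 * 3.5^2 / (9.81 * 24.5^2) = 121.1744 m^2


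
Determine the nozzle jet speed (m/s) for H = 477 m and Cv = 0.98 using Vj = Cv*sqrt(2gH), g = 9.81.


Vj = 0.98 * sqrt(2*9.81*477) = 94.8058 m/s


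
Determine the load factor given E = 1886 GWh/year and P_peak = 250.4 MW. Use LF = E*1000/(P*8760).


LF = 1886 * 1000 / (250.4 * 8760) = 0.8598


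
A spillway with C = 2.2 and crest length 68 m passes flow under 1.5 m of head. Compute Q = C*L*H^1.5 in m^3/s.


Q = 2.2 * 68 * 1.5^1.5 = 274.8327 m^3/s


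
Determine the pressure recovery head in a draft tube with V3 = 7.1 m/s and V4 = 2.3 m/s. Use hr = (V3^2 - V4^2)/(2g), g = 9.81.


hr = (7.1^2 - 2.3^2) / (2*9.81) = 2.2997 m


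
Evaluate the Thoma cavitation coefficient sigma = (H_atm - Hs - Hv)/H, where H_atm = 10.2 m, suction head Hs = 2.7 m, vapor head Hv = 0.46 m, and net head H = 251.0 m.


sigma = (10.2 - 2.7 - 0.46) / 251.0 = 0.0280


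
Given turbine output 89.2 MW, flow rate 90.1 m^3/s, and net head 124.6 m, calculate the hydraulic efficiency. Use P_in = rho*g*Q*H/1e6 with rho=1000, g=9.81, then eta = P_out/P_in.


P_in = 1000 * 9.81 * 90.1 * 124.6 / 1e6 = 110.1316 MW
eta = 89.2 / 110.1316 = 0.8099


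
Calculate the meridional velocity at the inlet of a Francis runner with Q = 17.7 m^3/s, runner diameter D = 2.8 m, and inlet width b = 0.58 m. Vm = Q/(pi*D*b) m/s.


Vm = 17.7 / (pi * 2.8 * 0.58) = 3.4693 m/s


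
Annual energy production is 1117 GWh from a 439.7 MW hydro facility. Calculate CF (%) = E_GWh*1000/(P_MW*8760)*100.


CF = 1117 * 1000 / (439.7 * 8760) * 100 = 28.9996 %


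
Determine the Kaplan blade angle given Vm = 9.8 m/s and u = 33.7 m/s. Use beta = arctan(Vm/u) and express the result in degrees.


beta = arctan(9.8 / 33.7) = 16.2145 degrees


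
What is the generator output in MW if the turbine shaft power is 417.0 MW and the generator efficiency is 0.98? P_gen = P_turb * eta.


P_gen = 417.0 * 0.98 = 408.6600 MW


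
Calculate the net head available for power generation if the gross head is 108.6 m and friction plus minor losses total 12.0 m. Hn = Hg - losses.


Hn = 108.6 - 12.0 = 96.6000 m


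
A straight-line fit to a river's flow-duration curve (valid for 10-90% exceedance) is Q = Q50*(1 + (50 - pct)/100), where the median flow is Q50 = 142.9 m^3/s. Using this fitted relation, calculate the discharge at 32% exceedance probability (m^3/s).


Q = 142.9 * (1 + (50 - 32)/100) = 168.6220 m^3/s


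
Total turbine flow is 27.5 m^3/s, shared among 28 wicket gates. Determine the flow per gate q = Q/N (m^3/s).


q = 27.5 / 28 = 0.9821 m^3/s


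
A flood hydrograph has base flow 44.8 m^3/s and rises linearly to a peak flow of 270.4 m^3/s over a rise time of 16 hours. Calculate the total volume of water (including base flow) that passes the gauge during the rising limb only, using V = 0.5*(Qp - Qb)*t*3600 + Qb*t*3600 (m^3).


V = 0.5*(270.4 - 44.8)*16*3600 + 44.8*16*3600 = 9.0778e+06 m^3


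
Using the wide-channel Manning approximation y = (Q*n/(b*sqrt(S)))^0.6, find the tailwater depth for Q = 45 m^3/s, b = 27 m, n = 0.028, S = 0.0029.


y = (45 * 0.028 / (27 * 0.0029^0.5))^0.6 = 0.9177 m


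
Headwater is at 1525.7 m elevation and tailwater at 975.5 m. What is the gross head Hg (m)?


Hg = 1525.7 - 975.5 = 550.2000 m


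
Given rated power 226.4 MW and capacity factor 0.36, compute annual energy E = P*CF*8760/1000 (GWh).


E = 226.4 * 0.36 * 8760 / 1000 = 713.9750 GWh


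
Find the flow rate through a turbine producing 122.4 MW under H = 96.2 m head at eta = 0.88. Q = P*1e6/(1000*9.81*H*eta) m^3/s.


Q = 122.4 * 1e6 / (1000 * 9.81 * 96.2 * 0.88) = 147.3855 m^3/s


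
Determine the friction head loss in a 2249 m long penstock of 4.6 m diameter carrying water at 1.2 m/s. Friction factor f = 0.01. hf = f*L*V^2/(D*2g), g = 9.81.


hf = 0.01 * 2249 * 1.2^2 / (4.6 * 2 * 9.81) = 0.3588 m


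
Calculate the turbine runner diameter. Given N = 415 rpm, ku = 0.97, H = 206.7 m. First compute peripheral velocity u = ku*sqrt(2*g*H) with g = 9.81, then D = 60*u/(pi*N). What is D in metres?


u = 0.97 * sqrt(2*9.81*206.7) = 61.7720 m/s
D = 60 * 61.7720 / (pi * 415) = 2.8428 m


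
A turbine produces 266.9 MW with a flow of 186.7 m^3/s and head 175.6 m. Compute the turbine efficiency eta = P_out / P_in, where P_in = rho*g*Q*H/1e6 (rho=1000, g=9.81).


P_in = 1000 * 9.81 * 186.7 * 175.6 / 1e6 = 321.6161 MW
eta = 266.9 / 321.6161 = 0.8299


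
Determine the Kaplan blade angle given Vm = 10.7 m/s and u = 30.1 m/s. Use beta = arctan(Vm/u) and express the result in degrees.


beta = arctan(10.7 / 30.1) = 19.5694 degrees


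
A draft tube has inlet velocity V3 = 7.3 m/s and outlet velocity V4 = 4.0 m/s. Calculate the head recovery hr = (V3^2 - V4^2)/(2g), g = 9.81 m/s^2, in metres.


hr = (7.3^2 - 4.0^2) / (2*9.81) = 1.9006 m


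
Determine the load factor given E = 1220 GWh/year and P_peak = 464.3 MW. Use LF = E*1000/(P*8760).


LF = 1220 * 1000 / (464.3 * 8760) = 0.3000


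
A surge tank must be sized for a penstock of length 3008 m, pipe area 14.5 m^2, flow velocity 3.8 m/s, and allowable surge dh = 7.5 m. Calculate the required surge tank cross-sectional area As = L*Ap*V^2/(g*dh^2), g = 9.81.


As = 3008 * 14.5 * 3.8^2 / (9.81 * 7.5^2) = 1141.3570 m^2


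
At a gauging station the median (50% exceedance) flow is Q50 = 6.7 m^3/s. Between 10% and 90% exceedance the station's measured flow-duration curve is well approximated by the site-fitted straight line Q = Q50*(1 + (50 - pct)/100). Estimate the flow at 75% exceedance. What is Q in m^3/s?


Q = 6.7 * (1 + (50 - 75)/100) = 5.0250 m^3/s


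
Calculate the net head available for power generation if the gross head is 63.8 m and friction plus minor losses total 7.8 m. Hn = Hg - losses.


Hn = 63.8 - 7.8 = 56.0000 m


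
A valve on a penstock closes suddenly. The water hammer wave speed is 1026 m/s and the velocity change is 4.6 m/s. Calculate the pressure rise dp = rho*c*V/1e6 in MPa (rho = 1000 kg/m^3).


dp = 1000 * 1026 * 4.6 / 1e6 = 4.7196 MPa


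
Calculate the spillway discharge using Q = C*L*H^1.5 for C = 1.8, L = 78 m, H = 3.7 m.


Q = 1.8 * 78 * 3.7^1.5 = 999.2397 m^3/s


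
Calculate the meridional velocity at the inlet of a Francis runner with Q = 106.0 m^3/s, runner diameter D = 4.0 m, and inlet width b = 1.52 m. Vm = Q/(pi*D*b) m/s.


Vm = 106.0 / (pi * 4.0 * 1.52) = 5.5495 m/s


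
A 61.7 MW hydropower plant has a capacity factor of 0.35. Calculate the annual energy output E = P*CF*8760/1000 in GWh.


E = 61.7 * 0.35 * 8760 / 1000 = 189.1722 GWh


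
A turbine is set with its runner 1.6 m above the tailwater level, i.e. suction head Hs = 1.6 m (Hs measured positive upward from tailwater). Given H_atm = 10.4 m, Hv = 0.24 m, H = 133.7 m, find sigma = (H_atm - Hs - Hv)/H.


sigma = (10.4 - 1.6 - 0.24) / 133.7 = 0.0640


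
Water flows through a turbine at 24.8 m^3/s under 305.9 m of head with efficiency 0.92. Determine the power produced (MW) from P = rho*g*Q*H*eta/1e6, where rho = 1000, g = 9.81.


P = 1000 * 9.81 * 24.8 * 305.9 * 0.92 / 1e6 = 68.4681 MW


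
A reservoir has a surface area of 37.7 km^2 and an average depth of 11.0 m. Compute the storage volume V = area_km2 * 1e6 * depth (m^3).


V = 37.7 * 1e6 * 11.0 = 4.1470e+08 m^3


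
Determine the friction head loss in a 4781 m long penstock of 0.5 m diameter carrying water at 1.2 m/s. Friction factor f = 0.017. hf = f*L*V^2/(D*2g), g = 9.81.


hf = 0.017 * 4781 * 1.2^2 / (0.5 * 2 * 9.81) = 11.9306 m


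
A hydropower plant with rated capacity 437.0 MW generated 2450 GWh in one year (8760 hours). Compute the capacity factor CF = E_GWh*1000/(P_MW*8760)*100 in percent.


CF = 2450 * 1000 / (437.0 * 8760) * 100 = 64.0001 %


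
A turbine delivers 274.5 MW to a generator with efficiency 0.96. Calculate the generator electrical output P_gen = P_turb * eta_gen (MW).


P_gen = 274.5 * 0.96 = 263.5200 MW


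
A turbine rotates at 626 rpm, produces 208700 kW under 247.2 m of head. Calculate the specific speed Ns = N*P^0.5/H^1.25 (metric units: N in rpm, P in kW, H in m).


Ns = 626 * 208700^0.5 / 247.2^1.25 = 291.7595


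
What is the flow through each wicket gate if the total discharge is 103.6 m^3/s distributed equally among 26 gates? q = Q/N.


q = 103.6 / 26 = 3.9846 m^3/s


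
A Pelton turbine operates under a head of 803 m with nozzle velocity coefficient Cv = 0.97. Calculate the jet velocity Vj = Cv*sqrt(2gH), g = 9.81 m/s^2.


Vj = 0.97 * sqrt(2*9.81*803) = 121.7528 m/s


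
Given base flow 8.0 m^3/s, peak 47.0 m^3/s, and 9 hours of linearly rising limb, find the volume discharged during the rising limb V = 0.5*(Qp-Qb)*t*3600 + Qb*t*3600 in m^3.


V = 0.5*(47.0 - 8.0)*9*3600 + 8.0*9*3600 = 891000.0000 m^3


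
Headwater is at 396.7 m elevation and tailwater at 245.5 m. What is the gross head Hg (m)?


Hg = 396.7 - 245.5 = 151.2000 m


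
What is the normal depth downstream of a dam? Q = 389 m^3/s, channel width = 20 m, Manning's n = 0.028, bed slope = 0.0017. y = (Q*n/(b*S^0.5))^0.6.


y = (389 * 0.028 / (20 * 0.0017^0.5))^0.6 = 4.7045 m


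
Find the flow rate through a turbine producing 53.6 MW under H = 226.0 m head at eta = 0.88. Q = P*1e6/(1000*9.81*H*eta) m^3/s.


Q = 53.6 * 1e6 / (1000 * 9.81 * 226.0 * 0.88) = 27.4729 m^3/s


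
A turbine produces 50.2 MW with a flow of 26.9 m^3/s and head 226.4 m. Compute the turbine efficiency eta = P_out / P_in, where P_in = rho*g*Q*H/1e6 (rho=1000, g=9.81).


P_in = 1000 * 9.81 * 26.9 * 226.4 / 1e6 = 59.7445 MW
eta = 50.2 / 59.7445 = 0.8402


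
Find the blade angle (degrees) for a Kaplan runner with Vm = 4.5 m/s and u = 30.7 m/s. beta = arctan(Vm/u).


beta = arctan(4.5 / 30.7) = 8.3390 degrees


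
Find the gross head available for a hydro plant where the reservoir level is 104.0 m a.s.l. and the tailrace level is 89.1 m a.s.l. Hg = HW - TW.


Hg = 104.0 - 89.1 = 14.9000 m


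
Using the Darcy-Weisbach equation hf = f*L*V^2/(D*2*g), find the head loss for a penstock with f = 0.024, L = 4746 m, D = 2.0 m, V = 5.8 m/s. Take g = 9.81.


hf = 0.024 * 4746 * 5.8^2 / (2.0 * 2 * 9.81) = 97.6486 m


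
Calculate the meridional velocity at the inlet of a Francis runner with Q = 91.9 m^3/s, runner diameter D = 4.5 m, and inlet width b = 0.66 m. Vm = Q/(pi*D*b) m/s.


Vm = 91.9 / (pi * 4.5 * 0.66) = 9.8494 m/s


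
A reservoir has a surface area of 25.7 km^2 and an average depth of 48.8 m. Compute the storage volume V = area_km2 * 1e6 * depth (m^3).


V = 25.7 * 1e6 * 48.8 = 1.2542e+09 m^3


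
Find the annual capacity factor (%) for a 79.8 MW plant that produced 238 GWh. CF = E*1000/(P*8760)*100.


CF = 238 * 1000 / (79.8 * 8760) * 100 = 34.0463 %


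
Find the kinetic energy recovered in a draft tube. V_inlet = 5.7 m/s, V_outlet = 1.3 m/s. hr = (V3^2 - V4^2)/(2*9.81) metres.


hr = (5.7^2 - 1.3^2) / (2*9.81) = 1.5698 m


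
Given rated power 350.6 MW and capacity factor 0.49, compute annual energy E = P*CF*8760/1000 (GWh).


E = 350.6 * 0.49 * 8760 / 1000 = 1504.9154 GWh


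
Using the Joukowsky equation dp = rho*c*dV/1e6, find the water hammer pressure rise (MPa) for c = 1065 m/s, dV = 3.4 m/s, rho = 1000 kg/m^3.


dp = 1000 * 1065 * 3.4 / 1e6 = 3.6210 MPa


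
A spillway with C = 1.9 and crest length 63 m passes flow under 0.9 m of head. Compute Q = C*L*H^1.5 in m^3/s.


Q = 1.9 * 63 * 0.9^1.5 = 102.2017 m^3/s


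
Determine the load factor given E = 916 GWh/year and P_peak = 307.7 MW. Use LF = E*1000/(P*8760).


LF = 916 * 1000 / (307.7 * 8760) = 0.3398


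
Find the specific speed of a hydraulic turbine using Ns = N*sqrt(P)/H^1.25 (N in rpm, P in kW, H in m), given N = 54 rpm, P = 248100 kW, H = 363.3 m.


Ns = 54 * 248100^0.5 / 363.3^1.25 = 16.9580


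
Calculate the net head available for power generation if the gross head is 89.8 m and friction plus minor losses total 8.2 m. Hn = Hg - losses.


Hn = 89.8 - 8.2 = 81.6000 m


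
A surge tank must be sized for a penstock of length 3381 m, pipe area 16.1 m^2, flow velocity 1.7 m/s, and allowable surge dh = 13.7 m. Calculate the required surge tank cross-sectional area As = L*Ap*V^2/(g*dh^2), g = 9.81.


As = 3381 * 16.1 * 1.7^2 / (9.81 * 13.7^2) = 85.4395 m^2


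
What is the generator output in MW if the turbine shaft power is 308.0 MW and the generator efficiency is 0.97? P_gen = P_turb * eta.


P_gen = 308.0 * 0.97 = 298.7600 MW


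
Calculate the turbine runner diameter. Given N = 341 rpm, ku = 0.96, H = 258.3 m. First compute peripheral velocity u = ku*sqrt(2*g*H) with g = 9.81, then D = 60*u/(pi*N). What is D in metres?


u = 0.96 * sqrt(2*9.81*258.3) = 68.3413 m/s
D = 60 * 68.3413 / (pi * 341) = 3.8276 m


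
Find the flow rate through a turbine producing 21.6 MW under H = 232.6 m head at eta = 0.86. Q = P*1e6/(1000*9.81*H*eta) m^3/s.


Q = 21.6 * 1e6 / (1000 * 9.81 * 232.6 * 0.86) = 11.0072 m^3/s


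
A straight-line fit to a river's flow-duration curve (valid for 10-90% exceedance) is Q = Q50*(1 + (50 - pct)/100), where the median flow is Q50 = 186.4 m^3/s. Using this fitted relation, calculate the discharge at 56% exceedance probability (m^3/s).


Q = 186.4 * (1 + (50 - 56)/100) = 175.2160 m^3/s


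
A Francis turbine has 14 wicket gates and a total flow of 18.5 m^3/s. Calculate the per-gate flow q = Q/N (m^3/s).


q = 18.5 / 14 = 1.3214 m^3/s


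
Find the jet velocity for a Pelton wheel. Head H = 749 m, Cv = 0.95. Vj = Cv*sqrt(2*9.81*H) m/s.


Vj = 0.95 * sqrt(2*9.81*749) = 115.1633 m/s


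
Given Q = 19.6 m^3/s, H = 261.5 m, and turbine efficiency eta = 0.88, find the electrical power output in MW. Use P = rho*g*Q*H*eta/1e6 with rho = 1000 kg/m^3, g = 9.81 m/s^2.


P = 1000 * 9.81 * 19.6 * 261.5 * 0.88 / 1e6 = 44.2466 MW


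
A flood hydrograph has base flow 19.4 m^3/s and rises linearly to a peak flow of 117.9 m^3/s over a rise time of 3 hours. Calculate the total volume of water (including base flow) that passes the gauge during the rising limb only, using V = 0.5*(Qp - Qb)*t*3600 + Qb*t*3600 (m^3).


V = 0.5*(117.9 - 19.4)*3*3600 + 19.4*3*3600 = 741420.0000 m^3


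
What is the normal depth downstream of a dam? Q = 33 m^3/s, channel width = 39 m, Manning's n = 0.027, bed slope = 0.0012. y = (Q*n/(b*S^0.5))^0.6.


y = (33 * 0.027 / (39 * 0.0012^0.5))^0.6 = 0.7790 m


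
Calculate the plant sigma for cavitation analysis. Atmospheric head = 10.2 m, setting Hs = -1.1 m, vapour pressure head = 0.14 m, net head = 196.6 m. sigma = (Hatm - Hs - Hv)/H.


sigma = (10.2 - (-1.1) - 0.14) / 196.6 = 0.0568


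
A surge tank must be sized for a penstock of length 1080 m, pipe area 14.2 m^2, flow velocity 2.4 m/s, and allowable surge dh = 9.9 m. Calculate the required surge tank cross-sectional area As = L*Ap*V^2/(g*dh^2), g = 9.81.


As = 1080 * 14.2 * 2.4^2 / (9.81 * 9.9^2) = 91.8745 m^2


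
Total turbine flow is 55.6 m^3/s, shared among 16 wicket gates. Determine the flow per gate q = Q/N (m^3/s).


q = 55.6 / 16 = 3.4750 m^3/s


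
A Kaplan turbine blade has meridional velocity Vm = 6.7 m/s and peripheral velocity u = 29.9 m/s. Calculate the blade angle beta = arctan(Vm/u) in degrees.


beta = arctan(6.7 / 29.9) = 12.6302 degrees


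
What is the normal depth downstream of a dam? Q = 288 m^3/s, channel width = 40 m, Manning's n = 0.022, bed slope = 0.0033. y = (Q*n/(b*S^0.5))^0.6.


y = (288 * 0.022 / (40 * 0.0033^0.5))^0.6 = 1.8378 m


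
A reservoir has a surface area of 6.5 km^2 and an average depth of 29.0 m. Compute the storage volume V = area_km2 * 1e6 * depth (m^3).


V = 6.5 * 1e6 * 29.0 = 1.8850e+08 m^3


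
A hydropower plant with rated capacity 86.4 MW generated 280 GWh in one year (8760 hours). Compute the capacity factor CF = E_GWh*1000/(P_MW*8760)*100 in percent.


CF = 280 * 1000 / (86.4 * 8760) * 100 = 36.9948 %


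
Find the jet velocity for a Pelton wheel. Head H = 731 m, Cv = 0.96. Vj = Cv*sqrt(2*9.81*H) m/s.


Vj = 0.96 * sqrt(2*9.81*731) = 114.9686 m/s


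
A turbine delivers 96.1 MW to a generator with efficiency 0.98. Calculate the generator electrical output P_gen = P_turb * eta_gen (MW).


P_gen = 96.1 * 0.98 = 94.1780 MW


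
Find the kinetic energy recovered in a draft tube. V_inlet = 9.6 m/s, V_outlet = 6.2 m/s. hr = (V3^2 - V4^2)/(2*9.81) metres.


hr = (9.6^2 - 6.2^2) / (2*9.81) = 2.7380 m


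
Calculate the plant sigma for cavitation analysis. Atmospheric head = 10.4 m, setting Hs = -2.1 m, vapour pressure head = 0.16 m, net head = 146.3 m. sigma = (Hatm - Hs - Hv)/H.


sigma = (10.4 - (-2.1) - 0.16) / 146.3 = 0.0843


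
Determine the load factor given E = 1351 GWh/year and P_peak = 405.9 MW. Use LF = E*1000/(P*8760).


LF = 1351 * 1000 / (405.9 * 8760) = 0.3800


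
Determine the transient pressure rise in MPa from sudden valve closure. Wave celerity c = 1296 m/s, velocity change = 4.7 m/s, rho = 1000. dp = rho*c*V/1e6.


dp = 1000 * 1296 * 4.7 / 1e6 = 6.0912 MPa


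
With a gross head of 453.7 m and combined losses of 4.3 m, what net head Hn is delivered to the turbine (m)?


Hn = 453.7 - 4.3 = 449.4000 m


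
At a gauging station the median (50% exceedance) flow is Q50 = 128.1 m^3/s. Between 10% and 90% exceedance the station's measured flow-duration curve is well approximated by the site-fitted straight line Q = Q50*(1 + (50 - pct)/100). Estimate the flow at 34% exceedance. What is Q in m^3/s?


Q = 128.1 * (1 + (50 - 34)/100) = 148.5960 m^3/s


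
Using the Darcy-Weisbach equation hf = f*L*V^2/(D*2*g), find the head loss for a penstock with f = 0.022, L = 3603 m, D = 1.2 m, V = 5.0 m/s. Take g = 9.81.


hf = 0.022 * 3603 * 5.0^2 / (1.2 * 2 * 9.81) = 84.1679 m


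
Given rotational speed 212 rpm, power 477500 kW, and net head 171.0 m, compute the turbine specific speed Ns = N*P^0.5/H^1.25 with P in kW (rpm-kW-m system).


Ns = 212 * 477500^0.5 / 171.0^1.25 = 236.9067


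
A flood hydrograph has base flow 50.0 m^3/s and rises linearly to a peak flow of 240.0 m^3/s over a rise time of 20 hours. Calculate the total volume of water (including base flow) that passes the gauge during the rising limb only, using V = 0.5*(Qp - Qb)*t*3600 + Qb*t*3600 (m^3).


V = 0.5*(240.0 - 50.0)*20*3600 + 50.0*20*3600 = 1.0440e+07 m^3


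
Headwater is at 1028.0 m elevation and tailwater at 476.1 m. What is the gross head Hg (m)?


Hg = 1028.0 - 476.1 = 551.9000 m


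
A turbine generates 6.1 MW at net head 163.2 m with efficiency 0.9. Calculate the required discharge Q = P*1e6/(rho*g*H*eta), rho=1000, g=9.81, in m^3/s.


Q = 6.1 * 1e6 / (1000 * 9.81 * 163.2 * 0.9) = 4.2335 m^3/s


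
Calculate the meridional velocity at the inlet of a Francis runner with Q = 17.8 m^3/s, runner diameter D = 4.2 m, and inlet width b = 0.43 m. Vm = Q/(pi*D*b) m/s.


Vm = 17.8 / (pi * 4.2 * 0.43) = 3.1373 m/s


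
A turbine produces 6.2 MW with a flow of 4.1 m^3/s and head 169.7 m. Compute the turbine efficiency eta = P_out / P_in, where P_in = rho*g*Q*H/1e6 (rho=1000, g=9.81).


P_in = 1000 * 9.81 * 4.1 * 169.7 / 1e6 = 6.8255 MW
eta = 6.2 / 6.8255 = 0.9084


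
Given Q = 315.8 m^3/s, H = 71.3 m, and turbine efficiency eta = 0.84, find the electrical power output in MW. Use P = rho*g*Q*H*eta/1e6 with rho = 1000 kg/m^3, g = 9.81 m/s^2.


P = 1000 * 9.81 * 315.8 * 71.3 * 0.84 / 1e6 = 185.5453 MW


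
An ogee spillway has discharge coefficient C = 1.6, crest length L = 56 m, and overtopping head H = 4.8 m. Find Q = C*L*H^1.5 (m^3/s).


Q = 1.6 * 56 * 4.8^1.5 = 942.2581 m^3/s


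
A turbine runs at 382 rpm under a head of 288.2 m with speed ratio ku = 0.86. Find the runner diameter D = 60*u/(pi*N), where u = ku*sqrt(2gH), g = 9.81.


u = 0.86 * sqrt(2*9.81*288.2) = 64.6688 m/s
D = 60 * 64.6688 / (pi * 382) = 3.2332 m


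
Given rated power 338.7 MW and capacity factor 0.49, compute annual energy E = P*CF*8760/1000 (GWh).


E = 338.7 * 0.49 * 8760 / 1000 = 1453.8359 GWh


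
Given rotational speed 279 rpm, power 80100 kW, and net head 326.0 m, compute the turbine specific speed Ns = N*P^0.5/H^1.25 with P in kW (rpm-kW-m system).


Ns = 279 * 80100^0.5 / 326.0^1.25 = 57.0031


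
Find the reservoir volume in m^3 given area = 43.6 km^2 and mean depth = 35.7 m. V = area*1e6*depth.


V = 43.6 * 1e6 * 35.7 = 1.5565e+09 m^3


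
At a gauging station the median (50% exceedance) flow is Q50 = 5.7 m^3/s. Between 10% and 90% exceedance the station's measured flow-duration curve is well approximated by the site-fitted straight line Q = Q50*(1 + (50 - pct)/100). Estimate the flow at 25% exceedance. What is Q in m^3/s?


Q = 5.7 * (1 + (50 - 25)/100) = 7.1250 m^3/s


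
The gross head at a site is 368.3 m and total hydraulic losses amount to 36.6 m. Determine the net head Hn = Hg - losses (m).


Hn = 368.3 - 36.6 = 331.7000 m


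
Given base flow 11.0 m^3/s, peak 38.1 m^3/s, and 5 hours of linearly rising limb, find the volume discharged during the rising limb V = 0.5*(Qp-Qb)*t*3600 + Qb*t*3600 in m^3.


V = 0.5*(38.1 - 11.0)*5*3600 + 11.0*5*3600 = 441900.0000 m^3


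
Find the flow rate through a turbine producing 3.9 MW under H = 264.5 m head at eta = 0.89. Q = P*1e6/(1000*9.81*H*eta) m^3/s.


Q = 3.9 * 1e6 / (1000 * 9.81 * 264.5 * 0.89) = 1.6888 m^3/s


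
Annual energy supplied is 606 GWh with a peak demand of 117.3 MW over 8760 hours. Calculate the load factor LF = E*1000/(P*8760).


LF = 606 * 1000 / (117.3 * 8760) = 0.5898


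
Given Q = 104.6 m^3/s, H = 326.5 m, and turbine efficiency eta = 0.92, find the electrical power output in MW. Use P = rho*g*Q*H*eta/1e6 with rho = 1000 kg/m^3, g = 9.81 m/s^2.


P = 1000 * 9.81 * 104.6 * 326.5 * 0.92 / 1e6 = 308.2277 MW


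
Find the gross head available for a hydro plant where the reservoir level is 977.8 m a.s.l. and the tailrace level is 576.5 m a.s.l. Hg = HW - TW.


Hg = 977.8 - 576.5 = 401.3000 m


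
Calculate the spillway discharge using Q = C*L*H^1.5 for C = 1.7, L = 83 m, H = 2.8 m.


Q = 1.7 * 83 * 2.8^1.5 = 661.0953 m^3/s


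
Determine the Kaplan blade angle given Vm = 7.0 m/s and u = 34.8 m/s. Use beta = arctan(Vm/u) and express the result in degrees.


beta = arctan(7.0 / 34.8) = 11.3732 degrees
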